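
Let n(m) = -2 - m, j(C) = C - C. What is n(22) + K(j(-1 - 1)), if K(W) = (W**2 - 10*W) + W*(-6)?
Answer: -24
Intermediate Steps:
j(C) = 0
K(W) = W**2 - 16*W (K(W) = (W**2 - 10*W) - 6*W = W**2 - 16*W)
n(22) + K(j(-1 - 1)) = (-2 - 1*22) + 0*(-16 + 0) = (-2 - 22) + 0*(-16) = -24 + 0 = -24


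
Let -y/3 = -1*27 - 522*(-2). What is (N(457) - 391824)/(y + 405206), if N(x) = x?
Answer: -391367/402155 ≈ -0.97317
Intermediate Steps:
y = -3051 (y = -3*(-1*27 - 522*(-2)) = -3*(-27 - 174*(-6)) = -3*(-27 + 1044) = -3*1017 = -3051)
(N(457) - 391824)/(y + 405206) = (457 - 391824)/(-3051 + 405206) = -391367/402155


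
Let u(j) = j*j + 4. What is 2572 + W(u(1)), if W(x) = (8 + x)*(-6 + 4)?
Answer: 2546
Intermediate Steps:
u(j) = 4 + j² (u(j) = j² + 4 = 4 + j²)
W(x) = -16 - 2*x (W(x) = (8 + x)*(-2) = -16 - 2*x)
2572 + W(u(1)) = 2572 + (-16 - 2*(4 + 1²)) = 2572 + (-16 - 2*(4 + 1)) = 2572 + (-16 - 2*5) = 2572 + (-16 - 10) = 2572 - 26 = 2546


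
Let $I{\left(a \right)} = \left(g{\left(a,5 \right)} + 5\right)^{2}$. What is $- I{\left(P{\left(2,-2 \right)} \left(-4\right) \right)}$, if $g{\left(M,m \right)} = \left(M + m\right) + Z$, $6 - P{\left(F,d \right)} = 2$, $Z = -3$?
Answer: $-81$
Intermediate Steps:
$P{\left(F,d \right)} = 4$ ($P{\left(F,d \right)} = 6 - 2 = 4$)
$g{\left(M,m \right)} = -3 + M + m$ ($g{\left(M,m \right)} = \left(M + m\right) - 3 = -3 + M + m$)
$I{\left(a \right)} = \left(7 + a\right)^{2}$ ($I{\left(a \right)} = \left(\left(-3 + a + 5\right) + 5\right)^{2} = \left(\left(2 + a\right) + 5\right)^{2} = \left(7 + a\right)^{2}$)
$- I{\left(P{\left(2,-2 \right)} \left(-4\right) \right)} = - \left(7 + 4 \left(-4\right)\right)^{2} = - \left(7 - 16\right)^{2} = - \left(-9\right)^{2} = \left(-1\right) 81 = -81$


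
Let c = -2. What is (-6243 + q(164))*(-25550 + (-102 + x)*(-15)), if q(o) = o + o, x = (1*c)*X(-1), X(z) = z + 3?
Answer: 141723400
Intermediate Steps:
X(z) = 3 + z
x = -4 (x = (1*(-2))*(3 - 1) = -2*2 = -4)
q(o) = 2*o
(-6243 + q(164))*(-25550 + (-102 + x)*(-15)) = (-6243 + 2*164)*(-25550 + (-102 - 4)*(-15)) = (-6243 + 328)*(-25550 - 106*(-15)) = -5915*(-25550 + 1590) = -5915*(-23960) = 141723400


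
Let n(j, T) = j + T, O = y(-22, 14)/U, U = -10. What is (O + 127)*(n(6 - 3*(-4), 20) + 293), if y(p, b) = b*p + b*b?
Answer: 228721/5 ≈ 45744.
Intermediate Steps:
y(p, b) = b² + b*p (y(p, b) = b*p + b² = b² + b*p)
O = 56/5 (O = (14*(14 - 22))/(-10) = (14*(-8))*(-⅒) = -112*(-⅒) = 56/5 ≈ 11.200)
n(j, T) = T + j
(O + 127)*(n(6 - 3*(-4), 20) + 293) = (56/5 + 127)*((20 + (6 - 3*(-4))) + 293) = 691*((20 + (6 + 12)) + 293)/5 = 691*((20 + 18) + 293)/5 = 691*(38 + 293)/5 = (691/5)*331 = 228721/5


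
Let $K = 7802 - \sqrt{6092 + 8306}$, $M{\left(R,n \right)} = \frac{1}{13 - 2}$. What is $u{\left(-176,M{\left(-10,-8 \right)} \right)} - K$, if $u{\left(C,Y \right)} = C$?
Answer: $-7978 + \sqrt{14398} \approx -7858.0$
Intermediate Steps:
$M{\left(R,n \right)} = \frac{1}{11}$
$K = 7802 - \sqrt{14398} \approx 7682.0$
$u{\left(-176,M{\left(-10,-8 \right)} \right)} - K = -176 - \left(7802 - \sqrt{14398}\right) = -7978 + \sqrt{14398}$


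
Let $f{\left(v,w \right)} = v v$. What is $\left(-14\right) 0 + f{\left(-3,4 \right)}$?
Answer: $9$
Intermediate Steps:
$f{\left(v,w \right)} = v^{2}$
$\left(-14\right) 0 + f{\left(-3,4 \right)} = \left(-14\right) 0 + \left(-3\right)^{2} = 0 + 9 = 9$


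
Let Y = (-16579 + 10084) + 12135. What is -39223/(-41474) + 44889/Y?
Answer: 347157351/38985560 ≈ 8.9048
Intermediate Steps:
Y = 5640 (Y = -6495 + 12135 = 5640)
-39223/(-41474) + 44889/Y = -39223/(-41474) + 44889/5640 = -39223*(-1/41474) + 44889*(1/5640) = 39223/41474 + 14963/1880 = 347157351/38985560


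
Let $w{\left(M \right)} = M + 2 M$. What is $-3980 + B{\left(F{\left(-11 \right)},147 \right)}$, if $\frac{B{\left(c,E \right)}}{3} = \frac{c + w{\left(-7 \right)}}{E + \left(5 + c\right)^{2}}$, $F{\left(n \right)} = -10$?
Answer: $- \frac{684653}{172} \approx -3980.5$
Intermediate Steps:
$w{\left(M \right)} = 3 M$
$B{\left(c,E \right)} = \frac{3 \left(-21 + c\right)}{E + \left(5 + c\right)^{2}}$ ($B{\left(c,E \right)} = 3 \frac{c + 3 \left(-7\right)}{E + \left(5 + c\right)^{2}} = 3 \frac{c - 21}{E + \left(5 + c\right)^{2}} = 3 \frac{-21 + c}{E + \left(5 + c\right)^{2}} = \frac{3 \left(-21 + c\right)}{E + \left(5 + c\right)^{2}}$)
$-3980 + B{\left(F{\left(-11 \right)},147 \right)} = -3980 + \frac{3 \left(-21 - 10\right)}{147 + \left(5 - 10\right)^{2}} = -3980 + 3 \frac{1}{147 + \left(-5\right)^{2}} \left(-31\right) = -3980 + 3 \frac{1}{147 + 25} \left(-31\right) = -3980 + 3 \cdot \frac{1}{172} \left(-31\right) = -3980 - \frac{93}{172} = - \frac{684653}{172}$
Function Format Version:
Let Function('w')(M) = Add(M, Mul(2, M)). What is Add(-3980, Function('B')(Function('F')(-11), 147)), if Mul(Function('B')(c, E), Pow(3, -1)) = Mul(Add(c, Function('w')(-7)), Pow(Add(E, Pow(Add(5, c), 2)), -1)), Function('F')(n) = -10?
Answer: Rational(-684653, 172) ≈ -3980.5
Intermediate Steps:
Function('w')(M) = Mul(3, M)
Function('B')(c, E) = Mul(3, Pow(Add(E, Pow(Add(5, c), 2)), -1), Add(-21, c)) (Function('B')(c, E) = Mul(3, Mul(Add(c, Mul(3, -7)), Pow(Add(E, Pow(Add(5, c), 2)), -1))) = Mul(3, Mul(Add(c, -21), Pow(Add(E, Pow(Add(5, c), 2)), -1))) = Mul(3, Mul(Add(-21, c), Pow(Add(E, Pow(Add(5, c), 2)), -1))) = Mul(3, Mul(Pow(Add(E, Pow(Add(5, c), 2)), -1), Add(-21, c))) = Mul(3, Pow(Add(E, Pow(Add(5, c), 2)), -1), Add(-21, c)))
Add(-3980, Function('B')(Function('F')(-11), 147)) = Add(-3980, Mul(3, Pow(Add(147, Pow(Add(5, -10), 2)), -1), Add(-21, -10))) = Add(-3980, Mul(3, Pow(Add(147, Pow(-5, 2)), -1), -31)) = Add(-3980, Mul(3, Pow(Add(147, 25), -1), -31)) = Add(-3980, Mul(3, Pow(172, -1), -31)) = Add(-3980, Mul(3, Rational(1, 172), -31)) = Add(-3980, Rational(-93, 172)) = Rational(-684653, 172)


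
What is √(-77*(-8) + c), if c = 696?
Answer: 4*√82 ≈ 36.222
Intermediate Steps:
√(-77*(-8) + c) = √(-77*(-8) + 696) = √(616 + 696) = √1312 = 4*√82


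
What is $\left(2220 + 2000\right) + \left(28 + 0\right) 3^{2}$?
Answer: $4472$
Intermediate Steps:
$\left(2220 + 2000\right) + \left(28 + 0\right) 3^{2} = 4220 + 28 \cdot 9 = 4220 + 252 = 4472$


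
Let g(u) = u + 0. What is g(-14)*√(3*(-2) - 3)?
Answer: -42*I ≈ -42.0*I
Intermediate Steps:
g(u) = u
g(-14)*√(3*(-2) - 3) = -14*√(3*(-2) - 3) = -14*√(-6 - 3) = -42*I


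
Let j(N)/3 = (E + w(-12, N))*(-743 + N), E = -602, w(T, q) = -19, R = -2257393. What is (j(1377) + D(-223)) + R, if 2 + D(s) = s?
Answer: -3438760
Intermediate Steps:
D(s) = -2 + s
j(N) = 1384209 - 1863*N (j(N) = 3*((-602 - 19)*(-743 + N)) = 3*(-621*(-743 + N)) = 3*(461403 - 621*N) = 1384209 - 1863*N)
(j(1377) + D(-223)) + R = ((1384209 - 1863*1377) + (-2 - 223)) - 2257393 = ((1384209 - 2565351) - 225) - 2257393 = (-1181142 - 225) - 2257393 = -1181367 - 2257393 = -3438760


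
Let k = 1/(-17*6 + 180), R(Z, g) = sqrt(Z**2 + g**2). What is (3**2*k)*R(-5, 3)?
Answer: 3*sqrt(34)/26 ≈ 0.67280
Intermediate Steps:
k = 1/78 (k = 1/(-102 + 180) = 1/78 ≈ 0.012821)
(3**2*k)*R(-5, 3) = (3**2*(1/78))*sqrt((-5)**2 + 3**2) = (9*(1/78))*sqrt(25 + 9) = 3*sqrt(34)/26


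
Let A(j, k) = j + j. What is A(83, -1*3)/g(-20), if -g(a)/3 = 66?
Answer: -83/99 ≈ -0.83838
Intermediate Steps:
A(j, k) = 2*j
g(a) = -198 (g(a) = -3*66 = -198)
A(83, -1*3)/g(-20) = (2*83)/(-198) = 166*(-1/198) = -83/99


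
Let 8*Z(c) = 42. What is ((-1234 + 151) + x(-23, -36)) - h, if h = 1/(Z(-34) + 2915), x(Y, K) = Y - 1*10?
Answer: -13036000/11681 ≈ -1116.0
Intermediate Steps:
x(Y, K) = -10 + Y (x(Y, K) = Y - 10 = -10 + Y)
Z(c) = 21/4 (Z(c) = (⅛)*42 = 21/4)
h = 4/11681 (h = 1/(21/4 + 2915) = 1/(11681/4) = 4/11681 ≈ 0.00034244)
((-1234 + 151) + x(-23, -36)) - h = ((-1234 + 151) + (-10 - 23)) - 1*4/11681 = (-1083 - 33) - 4/11681 = -1116 - 4/11681 = -13036000/11681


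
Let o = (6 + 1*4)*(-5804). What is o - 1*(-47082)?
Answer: -10958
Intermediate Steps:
o = -58040 (o = (6 + 4)*(-5804) = 10*(-5804) = -58040)
o - 1*(-47082) = -58040 - 1*(-47082) = -58040 + 47082 = -10958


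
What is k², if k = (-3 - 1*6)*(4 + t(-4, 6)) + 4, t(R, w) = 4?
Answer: 4624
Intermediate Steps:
k = -68 (k = (-3 - 1*6)*(4 + 4) + 4 = (-3 - 6)*8 + 4 = -9*8 + 4 = -72 + 4 = -68)
k² = (-68)² = 4624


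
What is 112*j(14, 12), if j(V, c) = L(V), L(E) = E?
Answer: 1568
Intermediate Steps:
j(V, c) = V
112*j(14, 12) = 112*14 = 1568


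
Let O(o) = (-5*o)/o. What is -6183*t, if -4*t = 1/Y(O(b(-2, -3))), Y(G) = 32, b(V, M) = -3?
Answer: 6183/128 ≈ 48.305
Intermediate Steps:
O(o) = -5
t = -1/128 (t = -¼/32 = -¼*1/32 = -1/128 ≈ -0.0078125)
-6183*t = -6183*(-1/128) = 6183/128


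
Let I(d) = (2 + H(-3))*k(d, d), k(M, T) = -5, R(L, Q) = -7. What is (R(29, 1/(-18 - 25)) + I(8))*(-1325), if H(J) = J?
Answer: 2650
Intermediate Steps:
I(d) = 5 (I(d) = (2 - 3)*(-5) = -1*(-5) = 5)
(R(29, 1/(-18 - 25)) + I(8))*(-1325) = (-7 + 5)*(-1325) = -2*(-1325) = 2650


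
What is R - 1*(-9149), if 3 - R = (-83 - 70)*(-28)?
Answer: 4868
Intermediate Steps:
R = -4281 (R = 3 - (-83 - 70)*(-28) = 3 - (-153)*(-28) = 3 - 1*4284 = 3 - 4284 = -4281)
R - 1*(-9149) = -4281 - 1*(-9149) = -4281 + 9149 = 4868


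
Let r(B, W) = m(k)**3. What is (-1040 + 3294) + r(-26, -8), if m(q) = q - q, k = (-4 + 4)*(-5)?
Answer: 2254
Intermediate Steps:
k = 0 (k = 0*(-5) = 0)
m(q) = 0
r(B, W) = 0 (r(B, W) = 0**3 = 0)
(-1040 + 3294) + r(-26, -8) = (-1040 + 3294) + 0 = 2254 + 0 = 2254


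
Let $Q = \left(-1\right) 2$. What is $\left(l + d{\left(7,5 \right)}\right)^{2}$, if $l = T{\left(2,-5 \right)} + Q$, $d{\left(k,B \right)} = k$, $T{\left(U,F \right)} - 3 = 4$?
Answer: $144$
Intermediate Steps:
$T{\left(U,F \right)} = 7$ ($T{\left(U,F \right)} = 3 + 4 = 7$)
$Q = -2$
$l = 5$ ($l = 7 - 2 = 5$)
$\left(l + d{\left(7,5 \right)}\right)^{2} = \left(5 + 7\right)^{2} = 12^{2} = 144$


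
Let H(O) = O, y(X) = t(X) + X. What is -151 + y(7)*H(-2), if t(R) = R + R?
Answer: -193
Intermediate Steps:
t(R) = 2*R
y(X) = 3*X (y(X) = 2*X + X = 3*X)
-151 + y(7)*H(-2) = -151 + (3*7)*(-2) = -151 + 21*(-2) = -151 - 42 = -193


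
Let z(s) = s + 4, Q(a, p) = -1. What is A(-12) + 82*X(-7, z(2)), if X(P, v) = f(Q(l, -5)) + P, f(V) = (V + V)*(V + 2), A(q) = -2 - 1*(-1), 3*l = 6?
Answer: -739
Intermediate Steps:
l = 2 (l = (1/3)*6 = 2)
A(q) = -1 (A(q) = -2 + 1 = -1)
f(V) = 2*V*(2 + V) (f(V) = (2*V)*(2 + V) = 2*V*(2 + V))
z(s) = 4 + s
X(P, v) = -2 + P (X(P, v) = 2*(-1)*(2 - 1) + P = 2*(-1)*1 + P = -2 + P)
A(-12) + 82*X(-7, z(2)) = -1 + 82*(-2 - 7) = -1 + 82*(-9) = -1 - 738 = -739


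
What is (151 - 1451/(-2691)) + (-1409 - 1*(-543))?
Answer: -1922614/2691 ≈ -714.46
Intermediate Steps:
(151 - 1451/(-2691)) + (-1409 - 1*(-543)) = (151 - 1451*(-1/2691)) + (-1409 + 543) = (151 + 1451/2691) - 866 = 407792/2691 - 866 = -1922614/2691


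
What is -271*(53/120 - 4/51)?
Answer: -66937/680 ≈ -98.437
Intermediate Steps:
-271*(53/120 - 4/51) = -271*247/680 = -66937/680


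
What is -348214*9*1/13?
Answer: -3133926/13 ≈ -2.4107e+5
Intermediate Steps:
-348214*9*1/13 = -3133926/13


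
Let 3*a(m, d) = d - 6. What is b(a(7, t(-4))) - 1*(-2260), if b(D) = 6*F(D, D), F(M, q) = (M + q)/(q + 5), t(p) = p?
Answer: 2236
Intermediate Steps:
F(M, q) = (M + q)/(5 + q)
a(m, d) = -2 + d/3 (a(m, d) = (d - 6)/3 = (-6 + d)/3 = -2 + d/3)
b(D) = 12*D/(5 + D) (b(D) = 6*((D + D)/(5 + D)) = 6*((2*D)/(5 + D)) = 6*(2*D/(5 + D)) = 12*D/(5 + D))
b(a(7, t(-4))) - 1*(-2260) = 12*(-2 + (⅓)*(-4))/(5 + (-2 + (⅓)*(-4))) - 1*(-2260) = 12*(-2 - 4/3)/(5 + (-2 - 4/3)) + 2260 = 12*(-10/3)/(5 - 10/3) + 2260 = 12*(-10/3)/(5/3) + 2260 = 12*(-10/3)*(⅗) + 2260 = -24 + 2260 = 2236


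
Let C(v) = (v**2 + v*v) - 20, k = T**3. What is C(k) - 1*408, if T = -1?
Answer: -426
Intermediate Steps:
k = -1 (k = (-1)**3 = -1)
C(v) = -20 + 2*v**2 (C(v) = (v**2 + v**2) - 20 = 2*v**2 - 20 = -20 + 2*v**2)
C(k) - 1*408 = (-20 + 2*(-1)**2) - 1*408 = (-20 + 2*1) - 408 = (-20 + 2) - 408 = -18 - 408 = -426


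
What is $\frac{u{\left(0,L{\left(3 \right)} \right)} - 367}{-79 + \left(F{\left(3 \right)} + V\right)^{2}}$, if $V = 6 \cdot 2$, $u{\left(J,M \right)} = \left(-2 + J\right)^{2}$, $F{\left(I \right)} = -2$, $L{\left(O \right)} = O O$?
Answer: $- \frac{121}{7} \approx -17.286$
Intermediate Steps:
$L{\left(O \right)} = O^{2}$
$V = 12$
$\frac{u{\left(0,L{\left(3 \right)} \right)} - 367}{-79 + \left(F{\left(3 \right)} + V\right)^{2}} = \frac{\left(-2 + 0\right)^{2} - 367}{-79 + \left(-2 + 12\right)^{2}} = \frac{\left(-2\right)^{2} - 367}{-79 + 10^{2}} = \frac{4 - 367}{-79 + 100} = - \frac{363}{21} = \left(-363\right) \frac{1}{21} = - \frac{121}{7}$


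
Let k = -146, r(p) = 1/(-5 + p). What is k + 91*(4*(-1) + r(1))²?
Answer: 23963/16 ≈ 1497.7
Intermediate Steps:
k + 91*(4*(-1) + r(1))² = -146 + 91*(4*(-1) + 1/(-5 + 1))² = -146 + 91*(-4 + 1/(-4))² = -146 + 91*(-4 - ¼)² = -146 + 91*(-17/4)² = -146 + 91*(289/16) = -146 + 26299/16 = 23963/16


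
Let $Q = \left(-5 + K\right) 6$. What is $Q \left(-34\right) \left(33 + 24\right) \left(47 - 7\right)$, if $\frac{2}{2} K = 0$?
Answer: $2325600$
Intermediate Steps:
$K = 0$
$Q = -30$ ($Q = \left(-5 + 0\right) 6 = \left(-5\right) 6 = -30$)
$Q \left(-34\right) \left(33 + 24\right) \left(47 - 7\right) = \left(-30\right) \left(-34\right) \left(33 + 24\right) \left(47 - 7\right) = 1020 \cdot 57 \cdot 40 = 1020 \cdot 2280 = 2325600$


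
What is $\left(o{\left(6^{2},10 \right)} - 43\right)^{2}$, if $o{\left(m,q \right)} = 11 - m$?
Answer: $4624$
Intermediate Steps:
$\left(o{\left(6^{2},10 \right)} - 43\right)^{2} = \left(\left(11 - 6^{2}\right) - 43\right)^{2} = \left(\left(11 - 36\right) - 43\right)^{2} = \left(-25 - 43\right)^{2} = \left(-68\right)^{2} = 4624$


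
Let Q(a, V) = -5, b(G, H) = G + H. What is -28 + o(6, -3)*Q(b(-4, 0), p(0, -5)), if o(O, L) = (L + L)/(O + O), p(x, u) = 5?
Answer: -51/2 ≈ -25.500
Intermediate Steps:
o(O, L) = L/O (o(O, L) = (2*L)/((2*O)) = (2*L)*(1/(2*O)) = L/O)
-28 + o(6, -3)*Q(b(-4, 0), p(0, -5)) = -28 - 3/6*(-5) = -28 - 3*⅙*(-5) = -28 - ½*(-5) = -28 + 5/2 = -51/2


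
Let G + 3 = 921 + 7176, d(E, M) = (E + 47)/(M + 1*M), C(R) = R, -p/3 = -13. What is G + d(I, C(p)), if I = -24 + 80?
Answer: 631435/78 ≈ 8095.3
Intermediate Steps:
p = 39 (p = -3*(-13) = 39)
I = 56
d(E, M) = (47 + E)/(2*M) (d(E, M) = (47 + E)/(M + M) = (47 + E)/((2*M)) = (47 + E)*(1/(2*M)) = (47 + E)/(2*M))
G = 8094 (G = -3 + (921 + 7176) = -3 + 8097 = 8094)
G + d(I, C(p)) = 8094 + (½)*(47 + 56)/39 = 8094 + (½)*(1/39)*103 = 8094 + 103/78 = 631435/78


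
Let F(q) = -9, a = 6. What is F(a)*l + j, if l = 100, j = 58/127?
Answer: -114242/127 ≈ -899.54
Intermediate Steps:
j = 58/127 (j = 58*(1/127) = 58/127 ≈ 0.45669)
F(a)*l + j = -9*100 + 58/127 = -900 + 58/127 = -114242/127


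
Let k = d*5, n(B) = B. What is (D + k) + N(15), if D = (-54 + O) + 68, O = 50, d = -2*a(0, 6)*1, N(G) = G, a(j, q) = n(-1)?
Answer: 89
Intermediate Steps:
a(j, q) = -1
d = 2 (d = -2*(-1)*1 = 2*1 = 2)
k = 10 (k = 2*5 = 10)
D = 64 (D = (-54 + 50) + 68 = -4 + 68 = 64)
(D + k) + N(15) = (64 + 10) + 15 = 74 + 15 = 89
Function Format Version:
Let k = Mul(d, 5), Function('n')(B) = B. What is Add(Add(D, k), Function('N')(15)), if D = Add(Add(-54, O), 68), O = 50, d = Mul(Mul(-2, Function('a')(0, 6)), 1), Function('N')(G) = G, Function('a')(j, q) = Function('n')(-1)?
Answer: 89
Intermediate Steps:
Function('a')(j, q) = -1
d = 2 (d = Mul(Mul(-2, -1), 1) = Mul(2, 1) = 2)
k = 10 (k = Mul(2, 5) = 10)
D = 64 (D = Add(Add(-54, 50), 68) = Add(-4, 68) = 64)
Add(Add(D, k), Function('N')(15)) = Add(Add(64, 10), 15) = Add(74, 15) = 89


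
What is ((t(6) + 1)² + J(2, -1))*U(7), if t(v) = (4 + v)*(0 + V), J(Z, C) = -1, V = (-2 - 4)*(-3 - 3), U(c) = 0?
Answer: 0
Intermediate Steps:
V = 36 (V = -6*(-6) = 36)
t(v) = 144 + 36*v (t(v) = (4 + v)*(0 + 36) = (4 + v)*36 = 144 + 36*v)
((t(6) + 1)² + J(2, -1))*U(7) = (((144 + 36*6) + 1)² - 1)*0 = (((144 + 216) + 1)² - 1)*0 = ((360 + 1)² - 1)*0 = (361² - 1)*0 = (130321 - 1)*0 = 130320*0 = 0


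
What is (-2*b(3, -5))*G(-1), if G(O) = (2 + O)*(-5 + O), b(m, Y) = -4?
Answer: -48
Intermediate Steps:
G(O) = (-5 + O)*(2 + O)
(-2*b(3, -5))*G(-1) = (-2*(-4))*(-10 + (-1)² - 3*(-1)) = 8*(-10 + 1 + 3) = 8*(-6) = -48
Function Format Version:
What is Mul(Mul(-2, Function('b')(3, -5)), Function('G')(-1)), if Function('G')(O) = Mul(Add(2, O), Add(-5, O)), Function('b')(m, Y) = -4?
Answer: -48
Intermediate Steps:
Function('G')(O) = Mul(Add(-5, O), Add(2, O))
Mul(Mul(-2, Function('b')(3, -5)), Function('G')(-1)) = Mul(Mul(-2, -4), Add(-10, Pow(-1, 2), Mul(-3, -1))) = Mul(8, Add(-10, 1, 3)) = Mul(8, -6) = -48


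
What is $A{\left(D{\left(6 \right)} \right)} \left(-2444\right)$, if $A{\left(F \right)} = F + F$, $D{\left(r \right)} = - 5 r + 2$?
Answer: $136864$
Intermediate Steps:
$D{\left(r \right)} = 2 - 5 r$
$A{\left(F \right)} = 2 F$
$A{\left(D{\left(6 \right)} \right)} \left(-2444\right) = 2 \left(2 - 30\right) \left(-2444\right) = 2 \left(-28\right) \left(-2444\right) = \left(-56\right) \left(-2444\right) = 136864$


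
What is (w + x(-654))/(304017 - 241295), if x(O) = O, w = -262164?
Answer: -131409/31361 ≈ -4.1902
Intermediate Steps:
(w + x(-654))/(304017 - 241295) = (-262164 - 654)/(304017 - 241295) = -262818/62722 = -262818*1/62722 = -131409/31361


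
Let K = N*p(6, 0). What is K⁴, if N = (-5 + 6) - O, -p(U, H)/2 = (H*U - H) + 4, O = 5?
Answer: 1048576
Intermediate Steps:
p(U, H) = -8 + 2*H - 2*H*U (p(U, H) = -2*((H*U - H) + 4) = -2*((-H + H*U) + 4) = -2*(4 - H + H*U) = -8 + 2*H - 2*H*U)
N = -4 (N = (-5 + 6) - 1*5 = 1 - 5 = -4)
K = 32 (K = -4*(-8 + 2*0 - 2*0*6) = -4*(-8 + 0 + 0) = -4*(-8) = 32)
K⁴ = 32⁴ = 1048576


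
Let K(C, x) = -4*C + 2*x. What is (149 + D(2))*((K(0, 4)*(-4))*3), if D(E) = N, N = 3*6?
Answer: -16032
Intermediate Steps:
N = 18
D(E) = 18
(149 + D(2))*((K(0, 4)*(-4))*3) = (149 + 18)*(((-4*0 + 2*4)*(-4))*3) = 167*(((0 + 8)*(-4))*3) = 167*((8*(-4))*3) = 167*(-32*3) = 167*(-96) = -16032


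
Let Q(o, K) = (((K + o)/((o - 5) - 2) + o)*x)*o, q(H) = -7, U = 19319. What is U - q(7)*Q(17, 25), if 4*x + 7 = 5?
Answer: 90288/5 ≈ 18058.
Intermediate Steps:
x = -1/2 (x = -7/4 + (1/4)*5 = -7/4 + 5/4 = -1/2 ≈ -0.50000)
Q(o, K) = o*(-o/2 - (K + o)/(2*(-7 + o))) (Q(o, K) = (((K + o)/((o - 5) - 2) + o)*(-1/2))*o = (((K + o)/((-5 + o) - 2) + o)*(-1/2))*o = (((K + o)/(-7 + o) + o)*(-1/2))*o = ((o + (K + o)/(-7 + o))*(-1/2))*o = (-o/2 - (K + o)/(2*(-7 + o)))*o = o*(-o/2 - (K + o)/(2*(-7 + o))))
U - q(7)*Q(17, 25) = 19319 - (-7)*(1/2)*17*(-1*25 - 1*17**2 + 6*17)/(-7 + 17) = 19319 - (-7)*(1/2)*17*(-25 - 1*289 + 102)/10 = 19319 - (-7)*(1/2)*17*(1/10)*(-25 - 289 + 102) = 19319 - (-7)*(1/2)*17*(1/10)*(-212) = 19319 - (-7)*(-901)/5 = 19319 - 1*6307/5 = 19319 - 6307/5 = 90288/5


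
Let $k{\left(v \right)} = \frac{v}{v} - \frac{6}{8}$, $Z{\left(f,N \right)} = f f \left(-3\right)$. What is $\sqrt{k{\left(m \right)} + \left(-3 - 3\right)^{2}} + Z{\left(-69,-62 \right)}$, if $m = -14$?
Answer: $-14283 + \frac{\sqrt{145}}{2} \approx -14277.0$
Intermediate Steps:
$Z{\left(f,N \right)} = - 3 f^{2}$ ($Z{\left(f,N \right)} = f^{2} \left(-3\right) = - 3 f^{2}$)
$k{\left(v \right)} = \frac{1}{4}$ ($k{\left(v \right)} = 1 - \frac{3}{4} = \frac{1}{4}$)
$\sqrt{k{\left(m \right)} + \left(-3 - 3\right)^{2}} + Z{\left(-69,-62 \right)} = \sqrt{\frac{1}{4} + \left(-3 - 3\right)^{2}} - 3 \left(-69\right)^{2} = \sqrt{\frac{1}{4} + \left(-6\right)^{2}} - 14283 = \sqrt{\frac{1}{4} + 36} - 14283 = \sqrt{\frac{145}{4}} - 14283 = \frac{\sqrt{145}}{2} - 14283 = -14283 + \frac{\sqrt{145}}{2}$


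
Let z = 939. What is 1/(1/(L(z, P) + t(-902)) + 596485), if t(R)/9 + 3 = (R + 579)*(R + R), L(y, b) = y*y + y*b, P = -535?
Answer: 5623557/3354367397146 ≈ 1.6765e-6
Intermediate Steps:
L(y, b) = y² + b*y
t(R) = -27 + 18*R*(579 + R) (t(R) = -27 + 9*((R + 579)*(R + R)) = -27 + 9*((579 + R)*(2*R)) = -27 + 9*(2*R*(579 + R)) = -27 + 18*R*(579 + R))
1/(1/(L(z, P) + t(-902)) + 596485) = 1/(1/(939*(-535 + 939) + (-27 + 18*(-902)² + 10422*(-902))) + 596485) = 1/(1/(939*404 + (-27 + 18*813604 - 9400644)) + 596485) = 1/(1/(379356 + (-27 + 14644872 - 9400644)) + 596485) = 1/(1/(379356 + 5244201) + 596485) = 1/(1/5623557 + 596485) = 1/(3354367397146/5623557) = 5623557/3354367397146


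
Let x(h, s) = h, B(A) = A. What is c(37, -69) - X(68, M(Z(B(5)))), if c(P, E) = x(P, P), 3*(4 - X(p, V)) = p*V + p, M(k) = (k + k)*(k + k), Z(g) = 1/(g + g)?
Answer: 4243/75 ≈ 56.573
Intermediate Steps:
Z(g) = 1/(2*g)
M(k) = 4*k**2 (M(k) = (2*k)*(2*k) = 4*k**2)
X(p, V) = 4 - p/3 - V*p/3 (X(p, V) = 4 - (p*V + p)/3 = 4 - (V*p + p)/3 = 4 - (p + V*p)/3 = 4 + (-p/3 - V*p/3) = 4 - p/3 - V*p/3)
c(P, E) = P
c(37, -69) - X(68, M(Z(B(5)))) = 37 - (4 - 1/3*68 - 1/3*4*((1/2)/5)**2*68) = 37 - (4 - 68/3 - 1/3*4*((1/2)*(1/5))**2*68) = 37 - (4 - 68/3 - 1/3*4*(1/10)**2*68) = 37 - (4 - 68/3 - 1/3*4*(1/100)*68) = 37 - (4 - 68/3 - 1/3*1/25*68) = 37 - (4 - 68/3 - 68/75) = 37 - 1*(-1468/75) = 37 + 1468/75 = 4243/75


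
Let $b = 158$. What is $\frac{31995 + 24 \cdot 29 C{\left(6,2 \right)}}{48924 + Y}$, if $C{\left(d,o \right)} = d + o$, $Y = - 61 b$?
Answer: $\frac{37563}{39286} \approx 0.95614$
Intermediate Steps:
$Y = -9638$ ($Y = \left(-61\right) 158 = -9638$)
$\frac{31995 + 24 \cdot 29 C{\left(6,2 \right)}}{48924 + Y} = \frac{31995 + 24 \cdot 29 \left(6 + 2\right)}{48924 - 9638} = \frac{31995 + 696 \cdot 8}{39286} = \left(31995 + 5568\right) \frac{1}{39286} = 37563 \cdot \frac{1}{39286} = \frac{37563}{39286}$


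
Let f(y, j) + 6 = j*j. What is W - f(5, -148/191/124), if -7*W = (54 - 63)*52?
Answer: 17879693327/245407687 ≈ 72.857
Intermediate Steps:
f(y, j) = -6 + j² (f(y, j) = -6 + j*j = -6 + j²)
W = 468/7 (W = -(54 - 63)*52/7 = -(-9)*52/7 = -⅐*(-468) = 468/7 ≈ 66.857)
W - f(5, -148/191/124) = 468/7 - (-6 + (-148/191/124)²) = 468/7 - (-6 + (-148*1/191*(1/124))²) = 468/7 - (-6 + (-148/191*1/124)²) = 468/7 - (-6 + (-37/5921)²) = 468/7 - (-6 + 1369/35058241) = 468/7 - 1*(-210348077/35058241) = 468/7 + 210348077/35058241 = 17879693327/245407687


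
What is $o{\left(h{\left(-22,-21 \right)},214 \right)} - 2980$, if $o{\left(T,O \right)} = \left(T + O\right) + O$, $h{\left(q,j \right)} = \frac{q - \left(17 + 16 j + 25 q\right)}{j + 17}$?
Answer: $- \frac{11055}{4} \approx -2763.8$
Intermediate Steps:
$h{\left(q,j \right)} = \frac{-17 - 24 q - 16 j}{17 + j}$ ($h{\left(q,j \right)} = \frac{q - \left(17 + 16 j + 25 q\right)}{17 + j} = \frac{-17 - 24 q - 16 j}{17 + j}$)
$o{\left(T,O \right)} = T + 2 O$ ($o{\left(T,O \right)} = \left(O + T\right) + O = T + 2 O$)
$o{\left(h{\left(-22,-21 \right)},214 \right)} - 2980 = \left(\frac{-17 - -528 - -336}{17 - 21} + 2 \cdot 214\right) - 2980 = \left(\frac{-17 + 528 + 336}{-4} + 428\right) - 2980 = \left(\left(- \frac{1}{4}\right) 847 + 428\right) - 2980 = \left(- \frac{847}{4} + 428\right) - 2980 = \frac{865}{4} - 2980 = - \frac{11055}{4}$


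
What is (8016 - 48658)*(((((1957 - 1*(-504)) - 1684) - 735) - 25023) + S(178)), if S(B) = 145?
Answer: 1009384712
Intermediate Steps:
(8016 - 48658)*(((((1957 - 1*(-504)) - 1684) - 735) - 25023) + S(178)) = (8016 - 48658)*(((((1957 - 1*(-504)) - 1684) - 735) - 25023) + 145) = -40642*(((((1957 + 504) - 1684) - 735) - 25023) + 145) = -40642*((((2461 - 1684) - 735) - 25023) + 145) = -40642*(((777 - 735) - 25023) + 145) = -40642*((42 - 25023) + 145) = -40642*(-24981 + 145) = -40642*(-24836) = 1009384712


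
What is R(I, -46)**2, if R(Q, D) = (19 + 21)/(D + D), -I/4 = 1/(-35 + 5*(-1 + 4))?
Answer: 100/529 ≈ 0.18904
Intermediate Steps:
I = 1/5 (I = -4/(-35 + 5*(-1 + 4)) = -4/(-35 + 5*3) = -4/(-35 + 15) = -4/(-20) = -4*(-1/20) = 1/5 ≈ 0.20000)
R(Q, D) = 20/D (R(Q, D) = 40/((2*D)) = 40*(1/(2*D)) = 20/D)
R(I, -46)**2 = (20/(-46))**2 = (20*(-1/46))**2 = (-10/23)**2 = 100/529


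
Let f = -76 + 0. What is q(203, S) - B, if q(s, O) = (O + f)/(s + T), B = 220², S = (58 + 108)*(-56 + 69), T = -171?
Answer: -773359/16 ≈ -48335.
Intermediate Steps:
f = -76
S = 2158 (S = 166*13 = 2158)
B = 48400
q(s, O) = (-76 + O)/(-171 + s) (q(s, O) = (O - 76)/(s - 171) = (-76 + O)/(-171 + s))
q(203, S) - B = (-76 + 2158)/(-171 + 203) - 1*48400 = 2082/32 - 48400 = (1/32)*2082 - 48400 = 1041/16 - 48400 = -773359/16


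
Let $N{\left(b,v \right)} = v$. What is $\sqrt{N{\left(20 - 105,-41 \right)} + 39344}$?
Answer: $3 \sqrt{4367} \approx 198.25$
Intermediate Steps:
$\sqrt{N{\left(20 - 105,-41 \right)} + 39344} = \sqrt{-41 + 39344} = \sqrt{39303} = 3 \sqrt{4367}$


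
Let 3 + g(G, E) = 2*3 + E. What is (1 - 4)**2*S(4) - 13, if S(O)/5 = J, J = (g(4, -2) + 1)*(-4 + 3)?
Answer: -103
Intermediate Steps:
g(G, E) = 3 + E (g(G, E) = -3 + (2*3 + E) = -3 + (6 + E) = 3 + E)
J = -2 (J = ((3 - 2) + 1)*(-4 + 3) = (1 + 1)*(-1) = 2*(-1) = -2)
S(O) = -10 (S(O) = 5*(-2) = -10)
(1 - 4)**2*S(4) - 13 = (1 - 4)**2*(-10) - 13 = (-3)**2*(-10) - 13 = 9*(-10) - 13 = -90 - 13 = -103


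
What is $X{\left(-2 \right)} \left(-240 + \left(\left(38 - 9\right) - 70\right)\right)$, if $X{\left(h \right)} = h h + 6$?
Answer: $-2810$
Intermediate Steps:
$X{\left(h \right)} = 6 + h^{2}$ ($X{\left(h \right)} = h^{2} + 6 = 6 + h^{2}$)
$X{\left(-2 \right)} \left(-240 + \left(\left(38 - 9\right) - 70\right)\right) = \left(6 + \left(-2\right)^{2}\right) \left(-240 + \left(\left(38 - 9\right) - 70\right)\right) = \left(6 + 4\right) \left(-240 + \left(29 - 70\right)\right) = 10 \left(-240 - 41\right) = 10 \left(-281\right) = -2810$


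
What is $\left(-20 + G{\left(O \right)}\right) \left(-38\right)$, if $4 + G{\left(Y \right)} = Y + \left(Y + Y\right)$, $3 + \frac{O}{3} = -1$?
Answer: $2280$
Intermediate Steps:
$O = -12$ ($O = -9 + 3 \left(-1\right) = -9 - 3 = -12$)
$G{\left(Y \right)} = -4 + 3 Y$ ($G{\left(Y \right)} = -4 + \left(Y + \left(Y + Y\right)\right) = -4 + \left(Y + 2 Y\right) = -4 + 3 Y$)
$\left(-20 + G{\left(O \right)}\right) \left(-38\right) = \left(-20 + \left(-4 + 3 \left(-12\right)\right)\right) \left(-38\right) = \left(-20 - 40\right) \left(-38\right) = \left(-60\right) \left(-38\right) = 2280$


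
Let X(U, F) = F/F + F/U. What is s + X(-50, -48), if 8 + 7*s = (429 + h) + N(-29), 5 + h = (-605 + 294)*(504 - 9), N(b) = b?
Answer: -3838607/175 ≈ -21935.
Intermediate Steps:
X(U, F) = 1 + F/U
h = -153950 (h = -5 + (-605 + 294)*(504 - 9) = -5 - 311*495 = -5 - 153945 = -153950)
s = -153558/7 (s = -8/7 + ((429 - 153950) - 29)/7 = -8/7 + (-153521 - 29)/7 = -8/7 + (⅐)*(-153550) = -8/7 - 153550/7 = -153558/7 ≈ -21937.)
s + X(-50, -48) = -153558/7 + (-48 - 50)/(-50) = -153558/7 - 1/50*(-98) = -153558/7 + 49/25 = -3838607/175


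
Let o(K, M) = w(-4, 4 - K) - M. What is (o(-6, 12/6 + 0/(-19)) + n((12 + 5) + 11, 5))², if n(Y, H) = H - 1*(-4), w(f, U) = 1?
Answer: 64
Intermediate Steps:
n(Y, H) = 4 + H (n(Y, H) = H + 4 = 4 + H)
o(K, M) = 1 - M
(o(-6, 12/6 + 0/(-19)) + n((12 + 5) + 11, 5))² = ((1 - (12/6 + 0/(-19))) + (4 + 5))² = ((1 - (12*(⅙) + 0*(-1/19))) + 9)² = ((1 - (2 + 0)) + 9)² = ((1 - 1*2) + 9)² = ((1 - 2) + 9)² = (-1 + 9)² = 8² = 64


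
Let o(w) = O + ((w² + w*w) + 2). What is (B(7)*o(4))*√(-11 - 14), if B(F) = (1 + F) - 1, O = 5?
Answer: 1365*I ≈ 1365.0*I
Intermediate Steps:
o(w) = 7 + 2*w² (o(w) = 5 + ((w² + w*w) + 2) = 5 + ((w² + w²) + 2) = 5 + (2*w² + 2) = 5 + (2 + 2*w²) = 7 + 2*w²)
B(F) = F
(B(7)*o(4))*√(-11 - 14) = (7*(7 + 2*4²))*√(-11 - 14) = (7*(7 + 2*16))*√(-25) = (7*(7 + 32))*(5*I) = (7*39)*(5*I) = 273*(5*I) = 1365*I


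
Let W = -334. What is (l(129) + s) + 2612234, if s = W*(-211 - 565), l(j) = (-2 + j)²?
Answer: 2887547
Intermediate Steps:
s = 259184 (s = -334*(-211 - 565) = -334*(-776) = 259184)
(l(129) + s) + 2612234 = ((-2 + 129)² + 259184) + 2612234 = (127² + 259184) + 2612234 = (16129 + 259184) + 2612234 = 275313 + 2612234 = 2887547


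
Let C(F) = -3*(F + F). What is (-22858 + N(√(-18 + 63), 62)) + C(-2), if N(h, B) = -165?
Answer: -23011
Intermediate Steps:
C(F) = -6*F
(-22858 + N(√(-18 + 63), 62)) + C(-2) = (-22858 - 165) - 6*(-2) = -23023 + 12 = -23011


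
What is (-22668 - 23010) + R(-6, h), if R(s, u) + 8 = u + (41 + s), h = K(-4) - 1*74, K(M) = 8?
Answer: -45717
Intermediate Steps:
h = -66 (h = 8 - 1*74 = 8 - 74 = -66)
R(s, u) = 33 + s + u (R(s, u) = -8 + (u + (41 + s)) = -8 + (41 + s + u) = 33 + s + u)
(-22668 - 23010) + R(-6, h) = (-22668 - 23010) + (33 - 6 - 66) = -45678 - 39 = -45717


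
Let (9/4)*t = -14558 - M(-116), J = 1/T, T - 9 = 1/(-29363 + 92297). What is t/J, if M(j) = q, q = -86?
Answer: -607188304/10489 ≈ -57888.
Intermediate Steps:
T = 566407/62934 (T = 9 + 1/(-29363 + 92297) = 9 + 1/62934 = 566407/62934 ≈ 9.0000)
M(j) = -86
J = 62934/566407 (J = 1/(566407/62934) = 62934/566407 ≈ 0.11111)
t = -6432 (t = 4*(-14558 - 1*(-86))/9 = 4*(-14558 + 86)/9 = (4/9)*(-14472) = -6432)
t/J = -6432/62934/566407 = -6432*566407/62934 = -607188304/10489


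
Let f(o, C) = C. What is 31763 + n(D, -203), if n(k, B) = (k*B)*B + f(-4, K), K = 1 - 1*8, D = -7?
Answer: -256707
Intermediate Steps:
K = -7 (K = 1 - 8 = -7)
n(k, B) = -7 + k*B² (n(k, B) = (k*B)*B - 7 = (B*k)*B - 7 = k*B² - 7 = -7 + k*B²)
31763 + n(D, -203) = 31763 + (-7 - 7*(-203)²) = 31763 + (-7 - 7*41209) = 31763 + (-7 - 288463) = 31763 - 288470 = -256707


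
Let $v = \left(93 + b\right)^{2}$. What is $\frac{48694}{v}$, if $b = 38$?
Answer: $\frac{48694}{17161} \approx 2.8375$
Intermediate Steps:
$v = 17161$ ($v = \left(93 + 38\right)^{2} = 131^{2} = 17161$)
$\frac{48694}{v} = \frac{48694}{17161}$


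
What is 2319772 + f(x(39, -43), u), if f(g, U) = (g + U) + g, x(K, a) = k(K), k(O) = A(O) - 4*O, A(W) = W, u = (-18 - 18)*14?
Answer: 2319034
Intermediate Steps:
u = -504 (u = -36*14 = -504)
k(O) = -3*O (k(O) = O - 4*O = -3*O)
x(K, a) = -3*K
f(g, U) = U + 2*g (f(g, U) = (U + g) + g = U + 2*g)
2319772 + f(x(39, -43), u) = 2319772 + (-504 + 2*(-3*39)) = 2319772 + (-504 + 2*(-117)) = 2319772 + (-504 - 234) = 2319772 - 738 = 2319034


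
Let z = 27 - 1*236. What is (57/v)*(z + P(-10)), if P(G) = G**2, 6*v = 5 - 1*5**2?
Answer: 18639/10 ≈ 1863.9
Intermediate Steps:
v = -10/3 (v = (5 - 1*5**2)/6 = (5 - 1*25)/6 = (5 - 25)/6 = (1/6)*(-20) = -10/3 ≈ -3.3333)
z = -209 (z = 27 - 236 = -209)
(57/v)*(z + P(-10)) = (57/(-10/3))*(-209 + (-10)**2) = (57*(-3/10))*(-209 + 100) = -171/10*(-109) = 18639/10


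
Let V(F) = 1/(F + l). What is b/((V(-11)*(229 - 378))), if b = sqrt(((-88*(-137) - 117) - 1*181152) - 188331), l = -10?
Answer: 42*I*sqrt(89386)/149 ≈ 84.275*I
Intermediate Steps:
V(F) = 1/(-10 + F) (V(F) = 1/(F - 10) = 1/(-10 + F))
b = 2*I*sqrt(89386) (b = sqrt(((12056 - 117) - 181152) - 188331) = sqrt((11939 - 181152) - 188331) = sqrt(-169213 - 188331) = sqrt(-357544) = 2*I*sqrt(89386) ≈ 597.95*I)
b/((V(-11)*(229 - 378))) = (2*I*sqrt(89386))/(((229 - 378)/(-10 - 11))) = (2*I*sqrt(89386))/((-149/(-21))) = (2*I*sqrt(89386))/((-1/21*(-149))) = (2*I*sqrt(89386))/(149/21) = (2*I*sqrt(89386))*(21/149) = 42*I*sqrt(89386)/149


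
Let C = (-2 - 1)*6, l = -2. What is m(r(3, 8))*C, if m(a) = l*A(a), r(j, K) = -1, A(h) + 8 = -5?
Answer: -468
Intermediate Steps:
A(h) = -13 (A(h) = -8 - 5 = -13)
m(a) = 26 (m(a) = -2*(-13) = 26)
C = -18 (C = -3*6 = -18)
m(r(3, 8))*C = 26*(-18) = -468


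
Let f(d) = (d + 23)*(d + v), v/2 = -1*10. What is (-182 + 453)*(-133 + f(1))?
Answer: -159619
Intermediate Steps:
v = -20 (v = 2*(-1*10) = 2*(-10) = -20)
f(d) = (-20 + d)*(23 + d) (f(d) = (d + 23)*(d - 20) = (23 + d)*(-20 + d) = (-20 + d)*(23 + d))
(-182 + 453)*(-133 + f(1)) = (-182 + 453)*(-133 + (-460 + 1**2 + 3*1)) = 271*(-133 + (-460 + 1 + 3)) = 271*(-133 - 456) = 271*(-589) = -159619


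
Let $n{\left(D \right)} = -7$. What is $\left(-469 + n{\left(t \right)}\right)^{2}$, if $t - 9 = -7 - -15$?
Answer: $226576$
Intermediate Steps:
$t = 17$ ($t = 9 - -8 = 9 + \left(-7 + 15\right) = 9 + 8 = 17$)
$\left(-469 + n{\left(t \right)}\right)^{2} = \left(-469 - 7\right)^{2} = \left(-476\right)^{2} = 226576$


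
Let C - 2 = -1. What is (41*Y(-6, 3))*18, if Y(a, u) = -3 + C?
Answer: -1476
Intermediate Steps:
C = 1 (C = 2 - 1 = 1)
Y(a, u) = -2 (Y(a, u) = -3 + 1 = -2)
(41*Y(-6, 3))*18 = (41*(-2))*18 = -82*18 = -1476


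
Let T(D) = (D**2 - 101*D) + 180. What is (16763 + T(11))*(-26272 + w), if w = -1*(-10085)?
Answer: -258231211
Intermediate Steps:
T(D) = 180 + D**2 - 101*D
w = 10085
(16763 + T(11))*(-26272 + w) = (16763 + (180 + 11**2 - 101*11))*(-26272 + 10085) = (16763 + (180 + 121 - 1111))*(-16187) = (16763 - 810)*(-16187) = 15953*(-16187) = -258231211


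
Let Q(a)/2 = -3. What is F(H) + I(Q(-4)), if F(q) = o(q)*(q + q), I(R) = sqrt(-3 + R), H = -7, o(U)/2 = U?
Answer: 196 + 3*I ≈ 196.0 + 3.0*I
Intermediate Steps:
Q(a) = -6 (Q(a) = 2*(-3) = -6)
o(U) = 2*U
F(q) = 4*q**2 (F(q) = (2*q)*(q + q) = (2*q)*(2*q) = 4*q**2)
F(H) + I(Q(-4)) = 4*(-7)**2 + sqrt(-3 - 6) = 4*49 + sqrt(-9) = 196 + 3*I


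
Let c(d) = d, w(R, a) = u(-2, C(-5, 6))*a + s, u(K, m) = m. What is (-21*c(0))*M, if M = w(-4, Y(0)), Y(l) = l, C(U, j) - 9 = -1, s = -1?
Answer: 0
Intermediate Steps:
C(U, j) = 8 (C(U, j) = 9 - 1 = 8)
w(R, a) = -1 + 8*a (w(R, a) = 8*a - 1 = -1 + 8*a)
M = -1 (M = -1 + 8*0 = -1 + 0 = -1)
(-21*c(0))*M = -21*0*(-1) = 0*(-1) = 0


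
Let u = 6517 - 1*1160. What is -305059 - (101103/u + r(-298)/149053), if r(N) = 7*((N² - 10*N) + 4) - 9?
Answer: -243601082658797/798476921 ≈ -3.0508e+5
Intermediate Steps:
u = 5357 (u = 6517 - 1160 = 5357)
r(N) = 19 - 70*N + 7*N² (r(N) = 7*(4 + N² - 10*N) - 9 = (28 - 70*N + 7*N²) - 9 = 19 - 70*N + 7*N²)
-305059 - (101103/u + r(-298)/149053) = -305059 - (101103/5357 + (19 - 70*(-298) + 7*(-298)²)/149053) = -305059 - (101103*(1/5357) + (19 + 20860 + 7*88804)*(1/149053)) = -305059 - (101103/5357 + (19 + 20860 + 621628)*(1/149053)) = -305059 - (101103/5357 + 642507*(1/149053)) = -305059 - (101103/5357 + 642507/149053) = -305059 - 1*18511615458/798476921 = -305059 - 18511615458/798476921 = -243601082658797/798476921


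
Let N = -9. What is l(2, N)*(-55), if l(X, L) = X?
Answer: -110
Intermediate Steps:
l(2, N)*(-55) = 2*(-55) = -110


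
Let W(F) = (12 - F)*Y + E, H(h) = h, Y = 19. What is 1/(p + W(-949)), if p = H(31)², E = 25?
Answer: 1/19245 ≈ 5.1962e-5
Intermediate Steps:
p = 961 (p = 31² = 961)
W(F) = 253 - 19*F (W(F) = (12 - F)*19 + 25 = (228 - 19*F) + 25 = 253 - 19*F)
1/(p + W(-949)) = 1/(961 + (253 - 19*(-949))) = 1/(961 + (253 + 18031)) = 1/(961 + 18284) = 1/19245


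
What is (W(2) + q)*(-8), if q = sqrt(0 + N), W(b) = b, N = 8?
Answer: -16 - 16*sqrt(2) ≈ -38.627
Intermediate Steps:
q = 2*sqrt(2) (q = sqrt(0 + 8) = sqrt(8) = 2*sqrt(2) ≈ 2.8284)
(W(2) + q)*(-8) = (2 + 2*sqrt(2))*(-8) = -16 - 16*sqrt(2)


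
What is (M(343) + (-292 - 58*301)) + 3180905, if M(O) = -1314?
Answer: 3161841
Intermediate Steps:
(M(343) + (-292 - 58*301)) + 3180905 = (-1314 + (-292 - 58*301)) + 3180905 = (-1314 + (-292 - 17458)) + 3180905 = (-1314 - 17750) + 3180905 = -19064 + 3180905 = 3161841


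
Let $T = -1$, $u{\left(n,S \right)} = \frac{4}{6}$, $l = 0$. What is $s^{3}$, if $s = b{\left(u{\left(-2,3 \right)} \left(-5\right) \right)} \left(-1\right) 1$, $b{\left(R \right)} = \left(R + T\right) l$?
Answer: $0$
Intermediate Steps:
$u{\left(n,S \right)} = \frac{2}{3}$ ($u{\left(n,S \right)} = 4 \cdot \frac{1}{6} = \frac{2}{3}$)
$b{\left(R \right)} = 0$ ($b{\left(R \right)} = \left(R - 1\right) 0 = \left(-1 + R\right) 0 = 0$)
$s = 0$ ($s = 0 \left(-1\right) 1 = 0 \cdot 1 = 0$)
$s^{3} = 0^{3} = 0$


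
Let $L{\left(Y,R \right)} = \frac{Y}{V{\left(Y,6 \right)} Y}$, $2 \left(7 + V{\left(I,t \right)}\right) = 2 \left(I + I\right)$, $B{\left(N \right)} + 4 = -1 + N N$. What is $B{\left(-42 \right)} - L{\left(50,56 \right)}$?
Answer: $\frac{163586}{93} \approx 1759.0$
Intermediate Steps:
$B{\left(N \right)} = -5 + N^{2}$ ($B{\left(N \right)} = -4 + \left(-1 + N N\right) = -4 + \left(-1 + N^{2}\right) = -5 + N^{2}$)
$V{\left(I,t \right)} = -7 + 2 I$ ($V{\left(I,t \right)} = -7 + \frac{2 \left(I + I\right)}{2} = -7 + \frac{2 \cdot 2 I}{2} = -7 + \frac{4 I}{2} = -7 + 2 I$)
$L{\left(Y,R \right)} = \frac{1}{-7 + 2 Y}$ ($L{\left(Y,R \right)} = \frac{Y}{\left(-7 + 2 Y\right) Y} = \frac{Y}{Y \left(-7 + 2 Y\right)} = Y \frac{1}{Y \left(-7 + 2 Y\right)} = \frac{1}{-7 + 2 Y}$)
$B{\left(-42 \right)} - L{\left(50,56 \right)} = \left(-5 + \left(-42\right)^{2}\right) - \frac{1}{-7 + 2 \cdot 50} = \left(-5 + 1764\right) - \frac{1}{-7 + 100} = 1759 - \frac{1}{93} = \frac{163586}{93}$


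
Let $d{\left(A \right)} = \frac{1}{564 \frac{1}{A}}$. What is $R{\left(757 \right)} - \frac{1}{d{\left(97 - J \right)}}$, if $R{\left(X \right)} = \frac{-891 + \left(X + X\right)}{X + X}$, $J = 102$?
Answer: $\frac{857011}{7570} \approx 113.21$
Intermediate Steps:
$d{\left(A \right)} = \frac{A}{564}$
$R{\left(X \right)} = \frac{-891 + 2 X}{2 X}$
$R{\left(757 \right)} - \frac{1}{d{\left(97 - J \right)}} = \frac{- \frac{891}{2} + 757}{757} - \frac{1}{\frac{1}{564} \left(97 - 102\right)} = \frac{1}{757} \cdot \frac{623}{2} - \frac{1}{\frac{1}{564} \left(97 - 102\right)} = \frac{623}{1514} - \frac{1}{\frac{1}{564} \left(-5\right)} = \frac{623}{1514} - \frac{1}{- \frac{5}{564}} = \frac{623}{1514} - - \frac{564}{5} = \frac{623}{1514} + \frac{564}{5} = \frac{857011}{7570}$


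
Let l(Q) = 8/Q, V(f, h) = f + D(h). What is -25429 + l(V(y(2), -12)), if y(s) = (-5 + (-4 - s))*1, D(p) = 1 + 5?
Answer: -127153/5 ≈ -25431.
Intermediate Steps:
D(p) = 6
y(s) = -9 - s (y(s) = (-9 - s)*1 = -9 - s)
V(f, h) = 6 + f (V(f, h) = f + 6 = 6 + f)
-25429 + l(V(y(2), -12)) = -25429 + 8/(6 + (-9 - 1*2)) = -25429 + 8/(6 + (-9 - 2)) = -25429 + 8/(6 - 11) = -25429 + 8/(-5) = -25429 + 8*(-⅕) = -25429 - 8/5 = -127153/5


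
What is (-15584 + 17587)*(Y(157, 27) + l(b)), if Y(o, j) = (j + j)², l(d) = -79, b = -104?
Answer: 5682511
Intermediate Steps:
Y(o, j) = 4*j² (Y(o, j) = (2*j)² = 4*j²)
(-15584 + 17587)*(Y(157, 27) + l(b)) = (-15584 + 17587)*(4*27² - 79) = 2003*(4*729 - 79) = 2003*(2916 - 79) = 2003*2837 = 5682511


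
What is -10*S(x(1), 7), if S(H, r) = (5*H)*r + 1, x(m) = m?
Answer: -360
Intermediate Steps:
S(H, r) = 1 + 5*H*r (S(H, r) = 5*H*r + 1 = 1 + 5*H*r)
-10*S(x(1), 7) = -10*(1 + 5*1*7) = -10*(1 + 35) = -10*36 = -360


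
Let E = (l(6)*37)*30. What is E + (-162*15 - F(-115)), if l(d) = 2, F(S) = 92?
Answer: -302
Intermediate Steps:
E = 2220 (E = (2*37)*30 = 74*30 = 2220)
E + (-162*15 - F(-115)) = 2220 + (-162*15 - 1*92) = 2220 + (-2430 - 92) = 2220 - 2522 = -302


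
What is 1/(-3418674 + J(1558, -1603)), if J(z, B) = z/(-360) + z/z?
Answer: -180/615361919 ≈ -2.9251e-7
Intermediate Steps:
J(z, B) = 1 - z/360 (J(z, B) = z*(-1/360) + 1 = -z/360 + 1 = 1 - z/360)
1/(-3418674 + J(1558, -1603)) = 1/(-3418674 + (1 - 1/360*1558)) = 1/(-3418674 + (1 - 779/180)) = 1/(-3418674 - 599/180) = 1/(-615361919/180) = -180/615361919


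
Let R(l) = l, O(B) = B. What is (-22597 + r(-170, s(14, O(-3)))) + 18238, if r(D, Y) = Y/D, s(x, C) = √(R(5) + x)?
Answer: -4359 - √19/170 ≈ -4359.0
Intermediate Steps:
s(x, C) = √(5 + x)
(-22597 + r(-170, s(14, O(-3)))) + 18238 = (-22597 + √(5 + 14)/(-170)) + 18238 = (-22597 + √19*(-1/170)) + 18238 = (-22597 - √19/170) + 18238 = -4359 - √19/170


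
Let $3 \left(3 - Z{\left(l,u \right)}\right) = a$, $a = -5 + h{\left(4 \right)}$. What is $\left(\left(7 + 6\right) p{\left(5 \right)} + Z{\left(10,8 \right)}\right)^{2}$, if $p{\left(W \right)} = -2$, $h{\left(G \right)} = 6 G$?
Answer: $\frac{7744}{9} \approx 860.44$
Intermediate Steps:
$a = 19$ ($a = -5 + 6 \cdot 4 = -5 + 24 = 19$)
$Z{\left(l,u \right)} = - \frac{10}{3}$ ($Z{\left(l,u \right)} = 3 - \frac{19}{3} = - \frac{10}{3}$)
$\left(\left(7 + 6\right) p{\left(5 \right)} + Z{\left(10,8 \right)}\right)^{2} = \left(\left(7 + 6\right) \left(-2\right) - \frac{10}{3}\right)^{2} = \left(13 \left(-2\right) - \frac{10}{3}\right)^{2} = \left(-26 - \frac{10}{3}\right)^{2} = \left(- \frac{88}{3}\right)^{2} = \frac{7744}{9}$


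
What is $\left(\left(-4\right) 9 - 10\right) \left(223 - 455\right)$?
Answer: $10672$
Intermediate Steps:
$\left(\left(-4\right) 9 - 10\right) \left(223 - 455\right) = \left(-36 - 10\right) \left(-232\right) = \left(-46\right) \left(-232\right) = 10672$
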